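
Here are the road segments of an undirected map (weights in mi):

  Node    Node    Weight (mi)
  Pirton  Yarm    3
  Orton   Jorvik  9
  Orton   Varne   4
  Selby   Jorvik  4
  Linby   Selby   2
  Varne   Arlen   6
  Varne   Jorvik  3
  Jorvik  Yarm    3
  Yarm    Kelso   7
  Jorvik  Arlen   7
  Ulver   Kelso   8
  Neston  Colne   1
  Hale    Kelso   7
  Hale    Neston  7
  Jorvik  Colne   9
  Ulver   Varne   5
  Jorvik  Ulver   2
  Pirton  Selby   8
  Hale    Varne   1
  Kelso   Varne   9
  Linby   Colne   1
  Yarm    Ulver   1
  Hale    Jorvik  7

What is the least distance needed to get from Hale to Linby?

Candidate routes:
Hale → Varne → Jorvik → Selby → Linby: 1+3+4+2 = 10
Hale → Neston → Colne → Linby: 7+1+1 = 9
Hale → Jorvik → Selby → Linby: 7+4+2 = 13
Hale → Varne → Ulver → Jorvik → Selby → Linby: 1+5+2+4+2 = 14
The minimum is 9 mi via Hale → Neston → Colne → Linby.

9 mi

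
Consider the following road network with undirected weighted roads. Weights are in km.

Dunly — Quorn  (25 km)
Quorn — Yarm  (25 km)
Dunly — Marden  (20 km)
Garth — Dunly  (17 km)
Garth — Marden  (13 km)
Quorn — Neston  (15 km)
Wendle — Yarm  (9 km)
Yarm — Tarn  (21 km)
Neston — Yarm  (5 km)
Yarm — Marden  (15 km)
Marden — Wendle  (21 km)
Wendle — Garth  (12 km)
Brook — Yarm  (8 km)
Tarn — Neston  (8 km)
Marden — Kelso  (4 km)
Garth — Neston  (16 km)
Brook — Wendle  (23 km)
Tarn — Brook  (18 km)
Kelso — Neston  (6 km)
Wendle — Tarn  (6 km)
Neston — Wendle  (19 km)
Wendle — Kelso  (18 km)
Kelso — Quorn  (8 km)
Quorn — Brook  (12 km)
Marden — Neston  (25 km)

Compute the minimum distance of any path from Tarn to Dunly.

35 km

Settle nodes by increasing distance from Tarn:
Tarn: 0
Wendle: 6  (via Tarn)
Neston: 8  (via Tarn)
Yarm: 13  (via Neston)
Kelso: 14  (via Neston)
Brook: 18  (via Tarn)
Marden: 18  (via Kelso)
Garth: 18  (via Wendle)
Quorn: 22  (via Kelso)
Dunly: 35  (via Garth)
Shortest route: Tarn–Wendle–Garth–Dunly = 35 km.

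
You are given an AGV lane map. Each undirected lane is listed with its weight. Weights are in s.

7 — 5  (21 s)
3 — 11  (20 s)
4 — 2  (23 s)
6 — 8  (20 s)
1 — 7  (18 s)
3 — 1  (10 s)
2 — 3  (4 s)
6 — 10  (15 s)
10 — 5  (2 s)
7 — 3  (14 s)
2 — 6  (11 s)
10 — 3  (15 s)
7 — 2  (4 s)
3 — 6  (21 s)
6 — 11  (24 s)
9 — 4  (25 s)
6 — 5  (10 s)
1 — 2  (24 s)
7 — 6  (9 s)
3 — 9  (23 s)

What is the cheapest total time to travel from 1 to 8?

45 s

Enumerating some paths:
1 → 7 → 6 → 8: 18+9+20 = 47
1 → 3 → 2 → 6 → 8: 10+4+11+20 = 45
Cheapest is 1 → 3 → 2 → 6 → 8 at 45 s.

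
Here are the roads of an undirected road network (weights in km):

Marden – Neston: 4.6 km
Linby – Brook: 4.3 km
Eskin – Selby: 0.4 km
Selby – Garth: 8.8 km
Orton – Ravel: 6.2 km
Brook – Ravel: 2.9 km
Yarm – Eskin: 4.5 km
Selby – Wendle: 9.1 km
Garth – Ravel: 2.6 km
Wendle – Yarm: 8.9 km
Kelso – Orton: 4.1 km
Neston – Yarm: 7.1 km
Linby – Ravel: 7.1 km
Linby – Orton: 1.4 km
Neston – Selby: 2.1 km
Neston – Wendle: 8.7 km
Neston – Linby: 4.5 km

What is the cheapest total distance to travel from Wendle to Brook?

Shortest distances from Wendle:
Wendle: 0
Neston: 8.7  (via Wendle)
Yarm: 8.9  (via Wendle)
Selby: 9.1  (via Wendle)
Eskin: 9.5  (via Selby)
Linby: 13.2  (via Neston)
Marden: 13.3  (via Neston)
Orton: 14.6  (via Linby)
Brook: 17.5  (via Linby)
Shortest route: Wendle → Neston → Linby → Brook = 17.5 km.

17.5 km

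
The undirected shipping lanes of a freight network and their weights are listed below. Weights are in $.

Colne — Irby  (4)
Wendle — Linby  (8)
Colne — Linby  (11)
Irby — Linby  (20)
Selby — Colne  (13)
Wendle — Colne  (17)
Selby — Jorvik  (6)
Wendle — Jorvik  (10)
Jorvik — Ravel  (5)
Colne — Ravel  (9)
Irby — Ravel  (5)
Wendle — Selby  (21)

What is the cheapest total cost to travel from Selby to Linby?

$24

Shortest distances from Selby:
Selby: 0
Jorvik: 6  (via Selby)
Ravel: 11  (via Jorvik)
Colne: 13  (via Selby)
Irby: 16  (via Ravel)
Wendle: 16  (via Jorvik)
Linby: 24  (via Colne)
Shortest route: Selby–Colne–Linby = $24.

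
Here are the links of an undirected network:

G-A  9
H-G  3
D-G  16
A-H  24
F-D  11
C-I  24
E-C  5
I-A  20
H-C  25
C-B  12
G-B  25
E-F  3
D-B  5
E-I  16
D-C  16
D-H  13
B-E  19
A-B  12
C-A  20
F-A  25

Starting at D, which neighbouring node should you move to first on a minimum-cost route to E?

Compare a few routes:
D - F - E: 11+3 = 14
D - C - E: 16+5 = 21
Cheapest is D - F - E at 14.
So from D the first move is to F.

F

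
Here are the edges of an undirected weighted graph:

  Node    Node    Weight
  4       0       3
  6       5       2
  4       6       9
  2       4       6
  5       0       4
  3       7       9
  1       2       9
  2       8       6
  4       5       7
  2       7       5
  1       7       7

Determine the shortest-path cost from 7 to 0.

Running Dijkstra from 7:
7: 0
2: 5  (via 7)
1: 7  (via 7)
3: 9  (via 7)
4: 11  (via 2)
8: 11  (via 2)
0: 14  (via 4)
Shortest route: 7 → 2 → 4 → 0 = 14.

14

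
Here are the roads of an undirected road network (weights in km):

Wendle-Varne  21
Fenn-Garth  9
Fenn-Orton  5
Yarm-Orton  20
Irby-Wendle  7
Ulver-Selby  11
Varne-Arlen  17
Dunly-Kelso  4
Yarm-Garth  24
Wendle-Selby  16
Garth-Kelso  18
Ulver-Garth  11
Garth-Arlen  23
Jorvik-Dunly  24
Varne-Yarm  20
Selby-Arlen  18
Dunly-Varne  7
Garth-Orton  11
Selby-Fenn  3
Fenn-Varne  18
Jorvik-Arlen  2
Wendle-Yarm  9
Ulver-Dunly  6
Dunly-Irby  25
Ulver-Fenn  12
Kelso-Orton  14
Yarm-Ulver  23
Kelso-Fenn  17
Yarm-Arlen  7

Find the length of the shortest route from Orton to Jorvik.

28 km

Settle nodes by increasing distance from Orton:
Orton: 0
Fenn: 5  (via Orton)
Selby: 8  (via Fenn)
Garth: 11  (via Orton)
Kelso: 14  (via Orton)
Ulver: 17  (via Fenn)
Dunly: 18  (via Kelso)
Yarm: 20  (via Orton)
Varne: 23  (via Fenn)
Wendle: 24  (via Selby)
Arlen: 26  (via Selby)
Jorvik: 28  (via Arlen)
Shortest route: Orton → Fenn → Selby → Arlen → Jorvik = 28 km.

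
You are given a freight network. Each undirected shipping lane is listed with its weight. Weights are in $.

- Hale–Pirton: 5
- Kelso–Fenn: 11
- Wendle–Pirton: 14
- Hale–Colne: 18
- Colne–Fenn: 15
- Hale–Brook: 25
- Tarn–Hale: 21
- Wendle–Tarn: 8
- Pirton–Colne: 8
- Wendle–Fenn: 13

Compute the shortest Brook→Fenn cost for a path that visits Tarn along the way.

$67

Shortest Brook→Tarn: Brook–Hale–Tarn = 46
Shortest Tarn→Fenn: Tarn–Wendle–Fenn = 21
Total via Tarn: 46 + 21 = $67.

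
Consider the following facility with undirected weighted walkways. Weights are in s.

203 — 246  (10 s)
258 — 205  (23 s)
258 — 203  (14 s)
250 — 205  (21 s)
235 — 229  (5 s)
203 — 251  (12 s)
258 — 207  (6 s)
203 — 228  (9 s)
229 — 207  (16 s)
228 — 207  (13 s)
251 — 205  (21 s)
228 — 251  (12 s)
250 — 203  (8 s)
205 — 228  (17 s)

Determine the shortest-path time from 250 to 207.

28 s

Candidate routes:
250 → 203 → 258 → 207: 8+14+6 = 28
250 → 203 → 228 → 207: 8+9+13 = 30
Cheapest is 250 → 203 → 258 → 207 at 28 s.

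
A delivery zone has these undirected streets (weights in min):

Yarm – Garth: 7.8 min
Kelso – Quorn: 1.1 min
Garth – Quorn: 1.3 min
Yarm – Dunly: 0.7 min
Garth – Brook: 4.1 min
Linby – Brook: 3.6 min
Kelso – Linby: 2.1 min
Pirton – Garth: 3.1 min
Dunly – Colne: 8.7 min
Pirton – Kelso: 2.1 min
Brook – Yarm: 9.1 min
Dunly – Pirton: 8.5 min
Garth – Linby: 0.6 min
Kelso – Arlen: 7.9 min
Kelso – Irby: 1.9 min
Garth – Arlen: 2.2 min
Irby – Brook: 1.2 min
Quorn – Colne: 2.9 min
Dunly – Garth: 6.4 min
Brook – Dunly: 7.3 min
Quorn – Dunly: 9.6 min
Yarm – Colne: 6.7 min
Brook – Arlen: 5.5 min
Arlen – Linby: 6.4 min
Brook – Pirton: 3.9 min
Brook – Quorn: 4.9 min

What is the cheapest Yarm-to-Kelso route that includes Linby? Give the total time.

9.8 min

Best Yarm to Linby: Yarm–Dunly–Garth–Linby costing 7.7
Best Linby to Kelso: Linby–Kelso costing 2.1
Total via Linby: 7.7 + 2.1 = 9.8 min.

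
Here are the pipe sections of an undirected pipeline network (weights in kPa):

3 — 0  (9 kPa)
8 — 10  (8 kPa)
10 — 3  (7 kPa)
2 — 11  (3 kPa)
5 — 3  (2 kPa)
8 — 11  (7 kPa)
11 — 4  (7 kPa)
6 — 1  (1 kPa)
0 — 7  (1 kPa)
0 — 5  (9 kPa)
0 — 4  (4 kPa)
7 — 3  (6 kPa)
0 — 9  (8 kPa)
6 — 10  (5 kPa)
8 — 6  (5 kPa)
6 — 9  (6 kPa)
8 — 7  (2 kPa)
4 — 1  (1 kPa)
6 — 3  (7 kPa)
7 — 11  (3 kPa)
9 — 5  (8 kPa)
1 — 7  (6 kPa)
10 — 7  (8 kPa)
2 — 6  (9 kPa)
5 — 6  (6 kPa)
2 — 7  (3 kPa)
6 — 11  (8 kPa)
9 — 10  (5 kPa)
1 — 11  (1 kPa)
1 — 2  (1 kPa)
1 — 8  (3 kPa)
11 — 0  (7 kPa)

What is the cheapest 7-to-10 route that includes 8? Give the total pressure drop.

10 kPa

Best 7 to 8: 7–8 costing 2
Best 8 to 10: 8–10 costing 8
Total via 8: 2 + 8 = 10 kPa.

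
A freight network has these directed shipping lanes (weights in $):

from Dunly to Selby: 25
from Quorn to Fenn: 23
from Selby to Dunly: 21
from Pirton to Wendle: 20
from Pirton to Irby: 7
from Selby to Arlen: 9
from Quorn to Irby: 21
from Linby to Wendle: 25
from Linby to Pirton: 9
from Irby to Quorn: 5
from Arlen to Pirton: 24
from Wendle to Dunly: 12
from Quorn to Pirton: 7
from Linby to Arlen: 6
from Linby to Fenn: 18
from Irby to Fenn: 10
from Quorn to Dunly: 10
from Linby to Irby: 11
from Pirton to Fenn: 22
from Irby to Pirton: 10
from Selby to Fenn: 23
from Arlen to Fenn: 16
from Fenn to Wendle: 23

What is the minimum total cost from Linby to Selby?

$51

Shortest distances from Linby:
Linby: 0
Arlen: 6  (via Linby)
Pirton: 9  (via Linby)
Irby: 11  (via Linby)
Quorn: 16  (via Irby)
Fenn: 18  (via Linby)
Wendle: 25  (via Linby)
Dunly: 26  (via Quorn)
Selby: 51  (via Dunly)
Shortest route: Linby–Irby–Quorn–Dunly–Selby = $51.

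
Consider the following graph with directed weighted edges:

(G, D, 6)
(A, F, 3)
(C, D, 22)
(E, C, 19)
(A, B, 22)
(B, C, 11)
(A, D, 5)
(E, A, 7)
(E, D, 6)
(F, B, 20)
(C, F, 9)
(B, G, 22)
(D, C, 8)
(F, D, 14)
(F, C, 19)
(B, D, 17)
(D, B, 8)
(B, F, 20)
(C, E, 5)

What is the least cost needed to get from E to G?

36

Settle nodes by increasing distance from E:
E: 0
D: 6  (via E)
A: 7  (via E)
F: 10  (via A)
B: 14  (via D)
C: 14  (via D)
G: 36  (via B)
Shortest route: E → D → B → G = 36.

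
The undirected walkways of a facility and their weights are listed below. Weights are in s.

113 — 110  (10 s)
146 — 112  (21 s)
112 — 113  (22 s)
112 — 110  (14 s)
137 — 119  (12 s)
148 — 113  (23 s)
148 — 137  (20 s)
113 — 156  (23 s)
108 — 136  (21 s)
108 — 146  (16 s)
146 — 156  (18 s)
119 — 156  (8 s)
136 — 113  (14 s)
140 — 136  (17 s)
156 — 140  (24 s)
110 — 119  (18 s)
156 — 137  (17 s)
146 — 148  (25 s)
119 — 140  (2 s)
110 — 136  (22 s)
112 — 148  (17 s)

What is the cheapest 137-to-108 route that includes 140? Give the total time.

52 s

Best 137 to 140: 137–119–140 costing 14
Best 140 to 108: 140–136–108 costing 38
Total via 140: 14 + 38 = 52 s.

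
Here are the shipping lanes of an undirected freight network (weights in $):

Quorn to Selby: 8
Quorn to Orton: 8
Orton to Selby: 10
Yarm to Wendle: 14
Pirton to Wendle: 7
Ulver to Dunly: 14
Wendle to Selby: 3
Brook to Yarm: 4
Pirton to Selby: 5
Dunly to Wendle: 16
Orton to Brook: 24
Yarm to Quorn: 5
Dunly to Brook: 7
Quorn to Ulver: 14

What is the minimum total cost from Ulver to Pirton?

Enumerating some paths:
Ulver - Quorn - Selby - Pirton: 14+8+5 = 27
Ulver - Quorn - Orton - Selby - Pirton: 14+8+10+5 = 37
Ulver - Dunly - Wendle - Pirton: 14+16+7 = 37
Ulver - Quorn - Selby - Wendle - Pirton: 14+8+3+7 = 32
Cheapest is Ulver - Quorn - Selby - Pirton at $27.

$27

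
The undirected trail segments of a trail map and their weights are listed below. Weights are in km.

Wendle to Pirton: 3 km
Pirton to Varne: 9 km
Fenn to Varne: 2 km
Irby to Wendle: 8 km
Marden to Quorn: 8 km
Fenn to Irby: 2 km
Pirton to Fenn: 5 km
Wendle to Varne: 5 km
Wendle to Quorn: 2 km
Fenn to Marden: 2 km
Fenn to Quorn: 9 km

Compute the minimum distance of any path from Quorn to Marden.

Compare a few routes:
Quorn–Marden: 8 = 8
Quorn–Fenn–Marden: 9+2 = 11
Quorn–Wendle–Varne–Fenn–Marden: 2+5+2+2 = 11
The minimum is 8 km via Quorn–Marden.

8 km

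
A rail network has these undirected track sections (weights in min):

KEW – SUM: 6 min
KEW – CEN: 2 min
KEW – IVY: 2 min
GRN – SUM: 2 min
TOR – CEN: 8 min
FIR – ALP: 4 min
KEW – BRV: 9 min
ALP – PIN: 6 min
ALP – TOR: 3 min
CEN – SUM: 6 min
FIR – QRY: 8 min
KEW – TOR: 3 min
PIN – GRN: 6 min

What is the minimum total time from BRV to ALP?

Settle nodes by increasing distance from BRV:
BRV: 0
KEW: 9  (via BRV)
IVY: 11  (via KEW)
CEN: 11  (via KEW)
TOR: 12  (via KEW)
SUM: 15  (via KEW)
ALP: 15  (via TOR)
Shortest route: BRV–KEW–TOR–ALP = 15 min.

15 min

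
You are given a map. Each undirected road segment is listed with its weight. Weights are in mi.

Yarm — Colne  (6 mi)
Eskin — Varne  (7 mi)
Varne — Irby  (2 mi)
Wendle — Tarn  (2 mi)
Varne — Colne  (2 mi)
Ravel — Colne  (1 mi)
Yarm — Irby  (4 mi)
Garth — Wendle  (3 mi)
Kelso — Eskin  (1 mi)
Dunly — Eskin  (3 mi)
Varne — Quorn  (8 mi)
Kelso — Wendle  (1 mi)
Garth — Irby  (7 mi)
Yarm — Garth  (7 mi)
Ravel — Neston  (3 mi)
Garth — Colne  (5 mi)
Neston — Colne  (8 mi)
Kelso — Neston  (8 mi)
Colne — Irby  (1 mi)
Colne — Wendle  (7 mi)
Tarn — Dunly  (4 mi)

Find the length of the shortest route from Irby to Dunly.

Compare a few routes:
Irby → Varne → Eskin → Dunly: 2+7+3 = 12
Irby → Colne → Garth → Wendle → Kelso → Eskin → Dunly: 1+5+3+1+1+3 = 14
Irby → Colne → Wendle → Kelso → Eskin → Dunly: 1+7+1+1+3 = 13
Irby → Colne → Varne → Eskin → Dunly: 1+2+7+3 = 13
The minimum is 12 mi via Irby → Varne → Eskin → Dunly.

12 mi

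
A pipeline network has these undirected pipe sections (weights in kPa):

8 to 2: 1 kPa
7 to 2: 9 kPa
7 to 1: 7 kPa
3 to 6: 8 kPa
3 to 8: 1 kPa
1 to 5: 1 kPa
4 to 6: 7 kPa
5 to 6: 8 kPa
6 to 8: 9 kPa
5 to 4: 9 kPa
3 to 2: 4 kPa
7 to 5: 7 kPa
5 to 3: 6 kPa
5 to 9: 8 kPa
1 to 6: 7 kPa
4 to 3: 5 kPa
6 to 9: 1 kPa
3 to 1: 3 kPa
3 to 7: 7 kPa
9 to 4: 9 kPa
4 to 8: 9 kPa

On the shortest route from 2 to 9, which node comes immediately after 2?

Compare a few routes:
2 - 8 - 6 - 9: 1+9+1 = 11
2 - 8 - 3 - 1 - 6 - 9: 1+1+3+7+1 = 13
2 - 3 - 6 - 9: 4+8+1 = 13
The minimum is 11 kPa via 2 - 8 - 6 - 9.
So from 2 the first move is to 8.

8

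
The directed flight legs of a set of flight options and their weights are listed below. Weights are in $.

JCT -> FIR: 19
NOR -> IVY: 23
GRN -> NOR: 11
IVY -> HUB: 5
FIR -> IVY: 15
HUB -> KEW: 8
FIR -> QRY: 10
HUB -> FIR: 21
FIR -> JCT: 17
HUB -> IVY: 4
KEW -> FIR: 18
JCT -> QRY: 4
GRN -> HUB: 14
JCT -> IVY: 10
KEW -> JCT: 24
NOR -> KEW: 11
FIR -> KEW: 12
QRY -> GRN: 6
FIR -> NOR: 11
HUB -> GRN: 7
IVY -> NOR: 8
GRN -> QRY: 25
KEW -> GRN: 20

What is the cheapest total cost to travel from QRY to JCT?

Candidate routes:
QRY → GRN → NOR → KEW → JCT: 6+11+11+24 = 52
QRY → GRN → HUB → FIR → JCT: 6+14+21+17 = 58
The minimum is $52 via QRY → GRN → NOR → KEW → JCT.

$52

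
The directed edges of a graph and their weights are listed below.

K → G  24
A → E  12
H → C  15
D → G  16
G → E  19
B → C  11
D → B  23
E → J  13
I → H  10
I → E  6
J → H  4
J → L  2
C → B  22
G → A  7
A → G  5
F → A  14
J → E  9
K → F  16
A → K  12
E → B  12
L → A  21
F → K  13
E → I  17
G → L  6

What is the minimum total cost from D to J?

Compare a few routes:
D - G - L - A - E - J: 16+6+21+12+13 = 68
D - G - E - J: 16+19+13 = 48
The minimum is 48 via D - G - E - J.

48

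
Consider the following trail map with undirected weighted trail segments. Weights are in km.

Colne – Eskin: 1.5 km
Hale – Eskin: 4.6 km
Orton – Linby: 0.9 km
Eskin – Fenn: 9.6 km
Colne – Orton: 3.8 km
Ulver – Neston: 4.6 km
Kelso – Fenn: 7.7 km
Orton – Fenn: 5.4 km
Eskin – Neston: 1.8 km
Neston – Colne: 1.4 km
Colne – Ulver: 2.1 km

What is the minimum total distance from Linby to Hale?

10.8 km

Enumerating some paths:
Linby - Orton - Colne - Neston - Eskin - Hale: 0.9+3.8+1.4+1.8+4.6 = 12.5
Linby - Orton - Colne - Eskin - Hale: 0.9+3.8+1.5+4.6 = 10.8
Linby - Orton - Colne - Ulver - Neston - Eskin - Hale: 0.9+3.8+2.1+4.6+1.8+4.6 = 17.8
The minimum is 10.8 km via Linby - Orton - Colne - Eskin - Hale.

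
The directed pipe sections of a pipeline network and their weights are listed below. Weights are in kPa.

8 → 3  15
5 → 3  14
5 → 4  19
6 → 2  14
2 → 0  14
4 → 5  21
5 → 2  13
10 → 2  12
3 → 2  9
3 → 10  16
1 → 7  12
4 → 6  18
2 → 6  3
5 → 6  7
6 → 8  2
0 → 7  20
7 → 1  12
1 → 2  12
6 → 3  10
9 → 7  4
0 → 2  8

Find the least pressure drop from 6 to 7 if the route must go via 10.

Shortest 6→10: 6–3–10 = 26
Shortest 10→7: 10–2–0–7 = 46
Total via 10: 26 + 46 = 72 kPa.

72 kPa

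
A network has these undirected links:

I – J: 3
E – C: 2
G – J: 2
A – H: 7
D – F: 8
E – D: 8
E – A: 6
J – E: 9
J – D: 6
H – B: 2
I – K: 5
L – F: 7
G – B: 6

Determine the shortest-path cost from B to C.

17

Shortest distances from B:
B: 0
H: 2  (via B)
G: 6  (via B)
J: 8  (via G)
A: 9  (via H)
I: 11  (via J)
D: 14  (via J)
E: 15  (via A)
K: 16  (via I)
C: 17  (via E)
Shortest route: B → H → A → E → C = 17.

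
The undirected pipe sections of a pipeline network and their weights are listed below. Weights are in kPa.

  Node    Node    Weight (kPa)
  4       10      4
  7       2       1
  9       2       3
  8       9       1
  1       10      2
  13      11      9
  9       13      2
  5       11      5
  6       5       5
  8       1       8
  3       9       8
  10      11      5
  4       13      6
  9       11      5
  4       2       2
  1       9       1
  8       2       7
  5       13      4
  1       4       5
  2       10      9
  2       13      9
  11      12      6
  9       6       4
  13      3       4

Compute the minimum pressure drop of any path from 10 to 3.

9 kPa

Candidate routes:
10 - 1 - 9 - 3: 2+1+8 = 11
10 - 4 - 13 - 3: 4+6+4 = 14
10 - 1 - 9 - 13 - 3: 2+1+2+4 = 9
Cheapest is 10 - 1 - 9 - 13 - 3 at 9 kPa.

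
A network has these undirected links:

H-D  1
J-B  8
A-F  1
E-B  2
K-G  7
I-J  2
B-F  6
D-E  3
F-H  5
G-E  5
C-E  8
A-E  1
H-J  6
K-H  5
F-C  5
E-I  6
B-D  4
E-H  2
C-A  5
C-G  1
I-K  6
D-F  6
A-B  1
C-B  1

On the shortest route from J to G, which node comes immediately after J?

Enumerating some paths:
J–H–E–A–B–C–G: 6+2+1+1+1+1 = 12
J–H–E–B–C–G: 6+2+2+1+1 = 12
J–B–C–G: 8+1+1 = 10
J–I–E–A–B–C–G: 2+6+1+1+1+1 = 12
Cheapest is J–B–C–G at 10.
So from J the first move is to B.

B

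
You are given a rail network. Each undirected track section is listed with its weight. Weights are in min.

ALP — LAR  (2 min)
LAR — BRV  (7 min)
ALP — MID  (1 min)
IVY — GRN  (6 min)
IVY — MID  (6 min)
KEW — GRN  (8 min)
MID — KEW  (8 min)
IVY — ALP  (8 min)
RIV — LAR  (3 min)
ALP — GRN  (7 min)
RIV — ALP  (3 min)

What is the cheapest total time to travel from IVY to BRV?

16 min

Enumerating some paths:
IVY → ALP → LAR → BRV: 8+2+7 = 17
IVY → MID → ALP → LAR → BRV: 6+1+2+7 = 16
The minimum is 16 min via IVY → MID → ALP → LAR → BRV.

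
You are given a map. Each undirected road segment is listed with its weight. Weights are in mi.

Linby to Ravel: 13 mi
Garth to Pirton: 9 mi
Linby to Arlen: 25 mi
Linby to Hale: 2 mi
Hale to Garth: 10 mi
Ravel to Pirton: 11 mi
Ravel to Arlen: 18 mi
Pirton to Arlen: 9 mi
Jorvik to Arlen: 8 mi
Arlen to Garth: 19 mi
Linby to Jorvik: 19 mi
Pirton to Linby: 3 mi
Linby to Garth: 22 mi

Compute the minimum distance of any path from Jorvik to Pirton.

17 mi

Settle nodes by increasing distance from Jorvik:
Jorvik: 0
Arlen: 8  (via Jorvik)
Pirton: 17  (via Arlen)
Shortest route: Jorvik → Arlen → Pirton = 17 mi.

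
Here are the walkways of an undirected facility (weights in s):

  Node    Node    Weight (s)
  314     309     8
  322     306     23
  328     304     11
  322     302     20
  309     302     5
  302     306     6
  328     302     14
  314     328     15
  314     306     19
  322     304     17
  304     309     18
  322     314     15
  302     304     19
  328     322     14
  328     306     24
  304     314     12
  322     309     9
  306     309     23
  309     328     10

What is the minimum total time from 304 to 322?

Running Dijkstra from 304:
304: 0
328: 11  (via 304)
314: 12  (via 304)
322: 17  (via 304)
Shortest route: 304 → 322 = 17 s.

17 s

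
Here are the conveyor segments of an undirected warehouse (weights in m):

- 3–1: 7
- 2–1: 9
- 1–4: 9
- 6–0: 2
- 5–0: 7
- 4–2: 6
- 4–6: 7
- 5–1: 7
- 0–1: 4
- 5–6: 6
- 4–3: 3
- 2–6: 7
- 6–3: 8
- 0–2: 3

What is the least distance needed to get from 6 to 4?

7 m

Compare a few routes:
6 - 3 - 4: 8+3 = 11
6 - 4: 7 = 7
Cheapest is 6 - 4 at 7 m.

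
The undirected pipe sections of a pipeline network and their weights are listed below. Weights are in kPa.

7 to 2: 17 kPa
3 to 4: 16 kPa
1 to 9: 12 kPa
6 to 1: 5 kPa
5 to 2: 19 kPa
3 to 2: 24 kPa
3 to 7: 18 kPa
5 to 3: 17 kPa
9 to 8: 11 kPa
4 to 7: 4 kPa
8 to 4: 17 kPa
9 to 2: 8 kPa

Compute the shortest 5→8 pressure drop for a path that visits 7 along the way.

56 kPa

Best 5 to 7: 5–3–7 costing 35
Shortest 7→8: 7–4–8 = 21
Total via 7: 35 + 21 = 56 kPa.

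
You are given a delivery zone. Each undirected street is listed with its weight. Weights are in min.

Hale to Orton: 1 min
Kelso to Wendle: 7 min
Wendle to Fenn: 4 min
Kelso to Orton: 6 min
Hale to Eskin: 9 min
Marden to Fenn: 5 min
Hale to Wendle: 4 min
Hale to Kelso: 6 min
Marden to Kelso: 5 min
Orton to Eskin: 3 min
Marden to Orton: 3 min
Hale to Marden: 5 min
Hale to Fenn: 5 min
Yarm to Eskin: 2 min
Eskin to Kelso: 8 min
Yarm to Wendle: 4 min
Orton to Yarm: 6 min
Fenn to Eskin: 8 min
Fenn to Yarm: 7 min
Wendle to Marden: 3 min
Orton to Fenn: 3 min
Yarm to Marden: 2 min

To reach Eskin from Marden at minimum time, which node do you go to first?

Candidate routes:
Marden → Orton → Eskin: 3+3 = 6
Marden → Yarm → Eskin: 2+2 = 4
Cheapest is Marden → Yarm → Eskin at 4 min.
So from Marden the first move is to Yarm.

Yarm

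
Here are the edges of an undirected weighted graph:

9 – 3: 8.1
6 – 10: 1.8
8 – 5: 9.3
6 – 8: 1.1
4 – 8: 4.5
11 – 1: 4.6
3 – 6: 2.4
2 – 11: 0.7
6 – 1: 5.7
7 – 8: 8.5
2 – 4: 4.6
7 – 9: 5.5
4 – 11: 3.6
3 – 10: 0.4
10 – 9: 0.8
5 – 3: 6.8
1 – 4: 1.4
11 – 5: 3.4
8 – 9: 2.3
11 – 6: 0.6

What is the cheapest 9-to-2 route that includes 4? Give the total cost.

Shortest 9→4: 9 → 8 → 4 = 6.8
Shortest 4→2: 4 → 11 → 2 = 4.3
Total via 4: 6.8 + 4.3 = 11.1.

11.1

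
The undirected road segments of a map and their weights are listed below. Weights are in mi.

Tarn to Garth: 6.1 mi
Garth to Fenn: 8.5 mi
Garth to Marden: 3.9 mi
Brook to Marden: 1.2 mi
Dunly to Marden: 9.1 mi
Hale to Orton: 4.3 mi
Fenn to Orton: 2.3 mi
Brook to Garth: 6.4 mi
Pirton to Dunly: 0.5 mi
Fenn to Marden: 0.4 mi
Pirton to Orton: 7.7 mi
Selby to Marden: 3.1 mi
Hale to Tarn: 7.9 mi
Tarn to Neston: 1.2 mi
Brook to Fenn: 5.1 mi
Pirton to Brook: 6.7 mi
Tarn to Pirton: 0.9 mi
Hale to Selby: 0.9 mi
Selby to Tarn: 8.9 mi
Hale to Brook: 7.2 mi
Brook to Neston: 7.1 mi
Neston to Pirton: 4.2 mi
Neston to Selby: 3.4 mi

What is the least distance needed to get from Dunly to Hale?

6.9 mi

Compare a few routes:
Dunly → Pirton → Neston → Selby → Hale: 0.5+4.2+3.4+0.9 = 9
Dunly → Pirton → Tarn → Hale: 0.5+0.9+7.9 = 9.3
Dunly → Pirton → Tarn → Selby → Hale: 0.5+0.9+8.9+0.9 = 11.2
Dunly → Pirton → Tarn → Neston → Selby → Hale: 0.5+0.9+1.2+3.4+0.9 = 6.9
The minimum is 6.9 mi via Dunly → Pirton → Tarn → Neston → Selby → Hale.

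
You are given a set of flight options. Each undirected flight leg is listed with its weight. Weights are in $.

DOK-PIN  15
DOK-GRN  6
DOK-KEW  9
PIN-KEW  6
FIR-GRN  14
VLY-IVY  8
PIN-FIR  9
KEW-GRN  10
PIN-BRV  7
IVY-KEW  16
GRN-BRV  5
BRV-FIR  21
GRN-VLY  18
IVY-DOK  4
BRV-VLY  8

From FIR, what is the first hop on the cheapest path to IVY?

Candidate routes:
FIR - GRN - DOK - IVY: 14+6+4 = 24
FIR - PIN - DOK - IVY: 9+15+4 = 28
Cheapest is FIR - GRN - DOK - IVY at $24.
So from FIR the first move is to GRN.

GRN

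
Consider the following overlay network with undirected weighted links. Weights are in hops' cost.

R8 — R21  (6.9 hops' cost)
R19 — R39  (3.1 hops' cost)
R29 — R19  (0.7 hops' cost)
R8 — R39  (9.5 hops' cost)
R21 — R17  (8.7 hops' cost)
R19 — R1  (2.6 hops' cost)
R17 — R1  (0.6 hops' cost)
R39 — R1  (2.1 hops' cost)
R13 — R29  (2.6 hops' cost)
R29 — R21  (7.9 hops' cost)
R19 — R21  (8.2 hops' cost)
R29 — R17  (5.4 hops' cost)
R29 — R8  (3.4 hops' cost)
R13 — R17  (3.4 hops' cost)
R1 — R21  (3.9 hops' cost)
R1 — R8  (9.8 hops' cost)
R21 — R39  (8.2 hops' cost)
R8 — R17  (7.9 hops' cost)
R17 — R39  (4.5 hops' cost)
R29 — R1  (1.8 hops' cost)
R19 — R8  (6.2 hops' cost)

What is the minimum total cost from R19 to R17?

3.1 hops' cost

Enumerating some paths:
R19 → R39 → R1 → R17: 3.1+2.1+0.6 = 5.8
R19 → R1 → R17: 2.6+0.6 = 3.2
R19 → R29 → R1 → R17: 0.7+1.8+0.6 = 3.1
Cheapest is R19 → R29 → R1 → R17 at 3.1 hops' cost.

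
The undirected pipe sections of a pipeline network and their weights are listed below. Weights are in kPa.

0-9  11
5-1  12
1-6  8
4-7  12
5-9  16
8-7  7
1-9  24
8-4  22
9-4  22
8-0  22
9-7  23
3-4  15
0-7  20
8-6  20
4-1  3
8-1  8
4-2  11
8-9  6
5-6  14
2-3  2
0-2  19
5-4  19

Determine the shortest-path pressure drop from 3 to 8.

Candidate routes:
3 - 4 - 1 - 8: 15+3+8 = 26
3 - 2 - 4 - 1 - 8: 2+11+3+8 = 24
Cheapest is 3 - 2 - 4 - 1 - 8 at 24 kPa.

24 kPa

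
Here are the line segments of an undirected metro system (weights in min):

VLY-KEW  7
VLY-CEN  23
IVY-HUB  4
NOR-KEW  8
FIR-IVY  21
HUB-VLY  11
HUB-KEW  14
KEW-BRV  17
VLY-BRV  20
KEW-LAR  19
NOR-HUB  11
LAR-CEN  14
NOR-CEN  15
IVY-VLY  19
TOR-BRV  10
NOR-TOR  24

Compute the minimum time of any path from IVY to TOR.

39 min

Shortest distances from IVY:
IVY: 0
HUB: 4  (via IVY)
NOR: 15  (via HUB)
VLY: 15  (via HUB)
KEW: 18  (via HUB)
FIR: 21  (via IVY)
CEN: 30  (via NOR)
BRV: 35  (via VLY)
LAR: 37  (via KEW)
TOR: 39  (via NOR)
Shortest route: IVY–HUB–NOR–TOR = 39 min.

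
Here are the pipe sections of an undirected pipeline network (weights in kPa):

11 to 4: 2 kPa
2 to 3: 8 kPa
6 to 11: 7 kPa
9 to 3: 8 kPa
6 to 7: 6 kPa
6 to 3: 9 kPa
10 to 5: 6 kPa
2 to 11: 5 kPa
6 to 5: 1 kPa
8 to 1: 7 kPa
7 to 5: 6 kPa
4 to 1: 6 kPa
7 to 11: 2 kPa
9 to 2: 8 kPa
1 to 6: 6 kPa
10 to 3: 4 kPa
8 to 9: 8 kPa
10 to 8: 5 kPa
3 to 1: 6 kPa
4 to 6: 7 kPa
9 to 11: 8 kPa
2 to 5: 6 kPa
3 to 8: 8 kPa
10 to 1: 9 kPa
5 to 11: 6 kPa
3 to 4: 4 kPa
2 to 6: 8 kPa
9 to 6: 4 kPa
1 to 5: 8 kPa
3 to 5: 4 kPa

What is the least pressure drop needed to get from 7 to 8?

Enumerating some paths:
7–11–4–1–8: 2+2+6+7 = 17
7–5–10–8: 6+6+5 = 17
7–11–4–3–8: 2+2+4+8 = 16
Cheapest is 7–11–4–3–8 at 16 kPa.

16 kPa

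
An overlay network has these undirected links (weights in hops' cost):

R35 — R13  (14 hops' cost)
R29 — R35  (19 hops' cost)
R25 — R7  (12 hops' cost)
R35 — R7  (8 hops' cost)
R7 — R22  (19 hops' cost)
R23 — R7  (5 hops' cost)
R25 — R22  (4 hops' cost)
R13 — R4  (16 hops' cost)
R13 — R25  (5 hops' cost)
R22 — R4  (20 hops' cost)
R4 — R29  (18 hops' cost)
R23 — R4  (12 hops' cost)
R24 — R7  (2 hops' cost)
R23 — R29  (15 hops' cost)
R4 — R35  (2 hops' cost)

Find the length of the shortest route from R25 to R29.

Running Dijkstra from R25:
R25: 0
R22: 4  (via R25)
R13: 5  (via R25)
R7: 12  (via R25)
R24: 14  (via R7)
R23: 17  (via R7)
R35: 19  (via R13)
R4: 21  (via R13)
R29: 32  (via R23)
Shortest route: R25 → R7 → R23 → R29 = 32 hops' cost.

32 hops' cost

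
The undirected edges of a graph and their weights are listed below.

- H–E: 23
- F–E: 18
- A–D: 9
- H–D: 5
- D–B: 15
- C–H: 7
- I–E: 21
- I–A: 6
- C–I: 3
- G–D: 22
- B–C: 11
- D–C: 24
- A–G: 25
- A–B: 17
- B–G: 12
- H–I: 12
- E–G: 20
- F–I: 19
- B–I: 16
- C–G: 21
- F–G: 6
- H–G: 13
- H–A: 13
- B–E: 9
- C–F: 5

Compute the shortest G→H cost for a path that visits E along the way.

43

Best G to E: G–E costing 20
Best E to H: E–H costing 23
Total via E: 20 + 23 = 43.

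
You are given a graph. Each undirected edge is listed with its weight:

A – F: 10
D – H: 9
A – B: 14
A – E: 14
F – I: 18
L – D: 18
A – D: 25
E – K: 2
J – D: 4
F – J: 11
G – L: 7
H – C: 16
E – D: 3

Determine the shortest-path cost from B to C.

Running Dijkstra from B:
B: 0
A: 14  (via B)
F: 24  (via A)
E: 28  (via A)
K: 30  (via E)
D: 31  (via E)
J: 35  (via F)
H: 40  (via D)
I: 42  (via F)
L: 49  (via D)
C: 56  (via H)
Shortest route: B–A–E–D–H–C = 56.

56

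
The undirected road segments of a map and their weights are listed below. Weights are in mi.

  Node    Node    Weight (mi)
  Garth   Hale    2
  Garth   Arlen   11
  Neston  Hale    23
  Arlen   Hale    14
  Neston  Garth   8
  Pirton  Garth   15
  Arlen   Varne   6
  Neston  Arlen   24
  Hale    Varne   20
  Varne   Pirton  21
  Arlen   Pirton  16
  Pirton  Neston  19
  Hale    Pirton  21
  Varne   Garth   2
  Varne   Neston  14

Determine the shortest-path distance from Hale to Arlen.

Candidate routes:
Hale - Garth - Varne - Arlen: 2+2+6 = 10
Hale - Garth - Arlen: 2+11 = 13
Cheapest is Hale - Garth - Varne - Arlen at 10 mi.

10 mi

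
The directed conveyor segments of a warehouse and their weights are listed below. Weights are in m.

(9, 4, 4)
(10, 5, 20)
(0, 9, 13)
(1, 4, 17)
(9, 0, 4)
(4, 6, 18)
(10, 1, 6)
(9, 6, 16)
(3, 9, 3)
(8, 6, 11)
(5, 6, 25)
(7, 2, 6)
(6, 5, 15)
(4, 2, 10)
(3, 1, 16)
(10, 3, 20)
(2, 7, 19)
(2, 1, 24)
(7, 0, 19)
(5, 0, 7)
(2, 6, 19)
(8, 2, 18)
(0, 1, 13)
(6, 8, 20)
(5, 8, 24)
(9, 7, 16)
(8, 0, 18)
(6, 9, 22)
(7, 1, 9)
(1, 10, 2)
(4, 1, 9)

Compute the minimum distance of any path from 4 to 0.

38 m

Candidate routes:
4 - 1 - 10 - 5 - 0: 9+2+20+7 = 38
4 - 6 - 5 - 0: 18+15+7 = 40
The minimum is 38 m via 4 - 1 - 10 - 5 - 0.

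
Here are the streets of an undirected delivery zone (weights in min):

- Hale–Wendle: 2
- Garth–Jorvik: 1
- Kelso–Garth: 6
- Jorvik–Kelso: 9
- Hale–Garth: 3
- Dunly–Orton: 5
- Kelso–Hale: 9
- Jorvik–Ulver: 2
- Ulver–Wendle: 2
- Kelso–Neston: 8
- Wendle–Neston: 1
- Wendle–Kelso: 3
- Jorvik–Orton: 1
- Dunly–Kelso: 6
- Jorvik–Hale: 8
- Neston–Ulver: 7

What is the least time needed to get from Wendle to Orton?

Enumerating some paths:
Wendle → Ulver → Jorvik → Orton: 2+2+1 = 5
Wendle → Hale → Garth → Jorvik → Orton: 2+3+1+1 = 7
Wendle → Neston → Ulver → Jorvik → Orton: 1+7+2+1 = 11
Wendle → Hale → Jorvik → Orton: 2+8+1 = 11
Cheapest is Wendle → Ulver → Jorvik → Orton at 5 min.

5 min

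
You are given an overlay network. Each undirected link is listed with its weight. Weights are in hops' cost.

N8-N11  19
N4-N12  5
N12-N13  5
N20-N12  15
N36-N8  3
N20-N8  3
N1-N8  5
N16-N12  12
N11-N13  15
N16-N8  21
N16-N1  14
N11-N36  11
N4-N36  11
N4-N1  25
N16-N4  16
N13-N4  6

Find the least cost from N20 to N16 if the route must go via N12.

Shortest N20→N12: N20 → N12 = 15
Best N12 to N16: N12 → N16 costing 12
Total via N12: 15 + 12 = 27 hops' cost.

27 hops' cost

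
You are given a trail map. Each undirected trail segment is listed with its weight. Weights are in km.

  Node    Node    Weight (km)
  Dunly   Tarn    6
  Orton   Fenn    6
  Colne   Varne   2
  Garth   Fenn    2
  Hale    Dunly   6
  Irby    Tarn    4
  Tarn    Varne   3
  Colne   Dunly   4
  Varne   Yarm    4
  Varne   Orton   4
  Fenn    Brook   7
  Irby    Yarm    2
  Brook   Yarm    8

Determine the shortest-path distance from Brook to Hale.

Enumerating some paths:
Brook–Yarm–Irby–Tarn–Dunly–Hale: 8+2+4+6+6 = 26
Brook–Yarm–Varne–Colne–Dunly–Hale: 8+4+2+4+6 = 24
Brook–Fenn–Orton–Varne–Colne–Dunly–Hale: 7+6+4+2+4+6 = 29
Brook–Yarm–Varne–Tarn–Dunly–Hale: 8+4+3+6+6 = 27
Cheapest is Brook–Yarm–Varne–Colne–Dunly–Hale at 24 km.

24 km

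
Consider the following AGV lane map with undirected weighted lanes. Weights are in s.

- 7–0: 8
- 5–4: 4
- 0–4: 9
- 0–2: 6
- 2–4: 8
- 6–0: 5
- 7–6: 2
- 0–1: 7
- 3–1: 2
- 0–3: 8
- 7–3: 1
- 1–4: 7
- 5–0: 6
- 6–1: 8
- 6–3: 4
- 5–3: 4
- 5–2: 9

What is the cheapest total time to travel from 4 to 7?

9 s

Compare a few routes:
4 - 5 - 3 - 7: 4+4+1 = 9
4 - 1 - 3 - 7: 7+2+1 = 10
Cheapest is 4 - 5 - 3 - 7 at 9 s.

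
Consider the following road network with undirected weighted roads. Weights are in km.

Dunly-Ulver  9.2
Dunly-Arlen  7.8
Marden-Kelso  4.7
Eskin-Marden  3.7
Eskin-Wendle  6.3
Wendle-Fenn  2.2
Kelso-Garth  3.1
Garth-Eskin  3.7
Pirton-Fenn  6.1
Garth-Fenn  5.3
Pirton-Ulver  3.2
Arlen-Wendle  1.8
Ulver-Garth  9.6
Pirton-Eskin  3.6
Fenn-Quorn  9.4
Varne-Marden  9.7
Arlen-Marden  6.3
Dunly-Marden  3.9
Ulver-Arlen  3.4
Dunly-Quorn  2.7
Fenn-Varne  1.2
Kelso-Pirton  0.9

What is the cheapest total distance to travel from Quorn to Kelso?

Enumerating some paths:
Quorn → Dunly → Ulver → Pirton → Kelso: 2.7+9.2+3.2+0.9 = 16
Quorn → Dunly → Marden → Kelso: 2.7+3.9+4.7 = 11.3
Quorn → Dunly → Marden → Eskin → Pirton → Kelso: 2.7+3.9+3.7+3.6+0.9 = 14.8
The minimum is 11.3 km via Quorn → Dunly → Marden → Kelso.

11.3 km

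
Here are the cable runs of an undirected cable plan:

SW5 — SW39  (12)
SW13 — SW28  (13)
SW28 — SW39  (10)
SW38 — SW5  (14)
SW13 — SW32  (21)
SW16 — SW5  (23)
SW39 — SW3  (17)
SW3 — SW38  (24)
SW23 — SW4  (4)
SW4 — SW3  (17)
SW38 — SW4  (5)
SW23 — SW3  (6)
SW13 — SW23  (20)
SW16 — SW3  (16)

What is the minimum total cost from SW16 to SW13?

42

Shortest distances from SW16:
SW16: 0
SW3: 16  (via SW16)
SW23: 22  (via SW3)
SW5: 23  (via SW16)
SW4: 26  (via SW23)
SW38: 31  (via SW4)
SW39: 33  (via SW3)
SW13: 42  (via SW23)
Shortest route: SW16–SW3–SW23–SW13 = 42.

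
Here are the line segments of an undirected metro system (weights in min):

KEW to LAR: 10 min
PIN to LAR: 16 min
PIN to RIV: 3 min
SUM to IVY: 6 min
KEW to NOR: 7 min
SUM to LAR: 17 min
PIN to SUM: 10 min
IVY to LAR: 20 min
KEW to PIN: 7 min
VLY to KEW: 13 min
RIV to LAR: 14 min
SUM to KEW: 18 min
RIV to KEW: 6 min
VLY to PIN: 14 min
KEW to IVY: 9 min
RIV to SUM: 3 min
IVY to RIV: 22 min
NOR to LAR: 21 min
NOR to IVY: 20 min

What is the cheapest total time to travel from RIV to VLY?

Enumerating some paths:
RIV → PIN → VLY: 3+14 = 17
RIV → KEW → VLY: 6+13 = 19
RIV → PIN → KEW → VLY: 3+7+13 = 23
The minimum is 17 min via RIV → PIN → VLY.

17 min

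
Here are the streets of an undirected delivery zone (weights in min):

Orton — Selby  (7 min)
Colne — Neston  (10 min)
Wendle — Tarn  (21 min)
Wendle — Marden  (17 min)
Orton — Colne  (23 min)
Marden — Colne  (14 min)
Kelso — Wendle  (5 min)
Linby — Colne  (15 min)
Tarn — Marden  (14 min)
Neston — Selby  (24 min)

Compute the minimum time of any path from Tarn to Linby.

43 min

Compare a few routes:
Tarn - Marden - Colne - Linby: 14+14+15 = 43
Tarn - Wendle - Marden - Colne - Linby: 21+17+14+15 = 67
The minimum is 43 min via Tarn - Marden - Colne - Linby.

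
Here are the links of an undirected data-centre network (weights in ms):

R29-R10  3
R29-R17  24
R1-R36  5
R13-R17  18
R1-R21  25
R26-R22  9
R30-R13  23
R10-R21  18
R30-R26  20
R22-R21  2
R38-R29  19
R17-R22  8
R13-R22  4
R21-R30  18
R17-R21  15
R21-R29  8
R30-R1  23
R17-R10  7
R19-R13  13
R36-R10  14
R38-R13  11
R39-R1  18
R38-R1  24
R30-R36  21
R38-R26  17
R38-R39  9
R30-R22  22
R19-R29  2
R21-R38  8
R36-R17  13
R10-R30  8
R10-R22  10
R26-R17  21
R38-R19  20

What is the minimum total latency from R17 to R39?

27 ms

Candidate routes:
R17–R22–R21–R38–R39: 8+2+8+9 = 27
R17–R21–R38–R39: 15+8+9 = 32
R17–R22–R13–R38–R39: 8+4+11+9 = 32
Cheapest is R17–R22–R21–R38–R39 at 27 ms.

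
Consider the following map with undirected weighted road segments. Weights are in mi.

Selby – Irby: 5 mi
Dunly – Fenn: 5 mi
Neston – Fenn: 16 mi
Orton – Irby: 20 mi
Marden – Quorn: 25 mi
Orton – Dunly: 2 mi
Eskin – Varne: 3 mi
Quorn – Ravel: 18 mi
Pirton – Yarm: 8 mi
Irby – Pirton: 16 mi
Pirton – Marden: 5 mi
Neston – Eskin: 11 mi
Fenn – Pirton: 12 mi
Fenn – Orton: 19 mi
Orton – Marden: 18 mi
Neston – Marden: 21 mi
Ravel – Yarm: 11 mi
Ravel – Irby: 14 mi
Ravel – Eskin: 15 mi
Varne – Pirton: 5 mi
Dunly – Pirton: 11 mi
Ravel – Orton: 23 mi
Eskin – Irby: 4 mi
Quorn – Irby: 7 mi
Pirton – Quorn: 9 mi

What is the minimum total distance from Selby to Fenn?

Compare a few routes:
Selby–Irby–Orton–Dunly–Fenn: 5+20+2+5 = 32
Selby–Irby–Eskin–Varne–Pirton–Fenn: 5+4+3+5+12 = 29
Cheapest is Selby–Irby–Eskin–Varne–Pirton–Fenn at 29 mi.

29 mi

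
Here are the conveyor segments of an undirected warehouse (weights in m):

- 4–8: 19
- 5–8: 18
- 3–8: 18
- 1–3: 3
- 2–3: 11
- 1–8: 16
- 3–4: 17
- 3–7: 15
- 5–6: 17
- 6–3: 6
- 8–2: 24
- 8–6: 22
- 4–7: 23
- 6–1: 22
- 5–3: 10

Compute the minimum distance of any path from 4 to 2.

Shortest distances from 4:
4: 0
3: 17  (via 4)
8: 19  (via 4)
1: 20  (via 3)
6: 23  (via 3)
7: 23  (via 4)
5: 27  (via 3)
2: 28  (via 3)
Shortest route: 4 → 3 → 2 = 28 m.

28 m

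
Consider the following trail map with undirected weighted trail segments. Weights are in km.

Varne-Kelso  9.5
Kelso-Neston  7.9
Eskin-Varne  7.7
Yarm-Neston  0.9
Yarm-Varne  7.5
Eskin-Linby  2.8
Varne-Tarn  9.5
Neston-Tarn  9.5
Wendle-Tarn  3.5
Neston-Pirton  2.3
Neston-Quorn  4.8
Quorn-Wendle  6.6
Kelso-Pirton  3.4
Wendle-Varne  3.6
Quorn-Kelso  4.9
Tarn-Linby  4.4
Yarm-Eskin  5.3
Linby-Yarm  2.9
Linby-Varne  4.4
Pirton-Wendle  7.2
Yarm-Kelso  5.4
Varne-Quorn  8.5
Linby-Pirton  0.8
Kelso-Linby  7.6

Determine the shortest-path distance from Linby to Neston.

3.1 km

Candidate routes:
Linby - Yarm - Neston: 2.9+0.9 = 3.8
Linby - Pirton - Neston: 0.8+2.3 = 3.1
Cheapest is Linby - Pirton - Neston at 3.1 km.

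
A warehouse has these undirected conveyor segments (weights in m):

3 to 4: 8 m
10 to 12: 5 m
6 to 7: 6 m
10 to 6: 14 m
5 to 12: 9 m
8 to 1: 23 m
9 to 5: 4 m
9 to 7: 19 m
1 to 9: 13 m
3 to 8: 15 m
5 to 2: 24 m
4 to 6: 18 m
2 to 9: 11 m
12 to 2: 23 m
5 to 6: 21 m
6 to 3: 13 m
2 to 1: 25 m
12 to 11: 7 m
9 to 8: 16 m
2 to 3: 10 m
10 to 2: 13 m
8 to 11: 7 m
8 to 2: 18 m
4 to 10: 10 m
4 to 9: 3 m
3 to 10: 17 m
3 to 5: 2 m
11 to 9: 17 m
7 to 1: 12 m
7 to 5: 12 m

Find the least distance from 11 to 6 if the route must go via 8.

Shortest 11→8: 11–8 = 7
Shortest 8→6: 8–3–6 = 28
Total via 8: 7 + 28 = 35 m.

35 m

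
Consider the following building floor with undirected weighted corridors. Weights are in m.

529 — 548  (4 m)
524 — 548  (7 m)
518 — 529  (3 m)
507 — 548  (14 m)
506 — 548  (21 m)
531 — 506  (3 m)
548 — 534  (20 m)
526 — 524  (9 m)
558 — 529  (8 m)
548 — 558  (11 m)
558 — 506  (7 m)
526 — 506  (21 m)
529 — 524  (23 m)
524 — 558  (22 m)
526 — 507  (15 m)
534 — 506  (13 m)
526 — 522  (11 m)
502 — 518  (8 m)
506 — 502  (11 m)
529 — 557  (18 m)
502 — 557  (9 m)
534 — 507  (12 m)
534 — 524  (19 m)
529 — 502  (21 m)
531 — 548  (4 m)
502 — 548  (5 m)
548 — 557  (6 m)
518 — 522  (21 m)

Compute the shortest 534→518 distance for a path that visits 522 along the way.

59 m

Shortest 534→522: 534–507–526–522 = 38
Best 522 to 518: 522–518 costing 21
Total via 522: 38 + 21 = 59 m.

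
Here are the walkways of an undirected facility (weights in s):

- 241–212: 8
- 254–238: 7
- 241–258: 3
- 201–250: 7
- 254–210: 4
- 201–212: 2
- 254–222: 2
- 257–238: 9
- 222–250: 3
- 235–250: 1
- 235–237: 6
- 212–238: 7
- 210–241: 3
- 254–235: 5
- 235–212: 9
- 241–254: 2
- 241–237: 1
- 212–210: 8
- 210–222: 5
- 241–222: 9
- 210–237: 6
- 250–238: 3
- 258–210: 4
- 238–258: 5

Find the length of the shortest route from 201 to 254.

Settle nodes by increasing distance from 201:
201: 0
212: 2  (via 201)
250: 7  (via 201)
235: 8  (via 250)
238: 9  (via 212)
222: 10  (via 250)
241: 10  (via 212)
210: 10  (via 212)
237: 11  (via 241)
254: 12  (via 222)
Shortest route: 201 → 250 → 222 → 254 = 12 s.

12 s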